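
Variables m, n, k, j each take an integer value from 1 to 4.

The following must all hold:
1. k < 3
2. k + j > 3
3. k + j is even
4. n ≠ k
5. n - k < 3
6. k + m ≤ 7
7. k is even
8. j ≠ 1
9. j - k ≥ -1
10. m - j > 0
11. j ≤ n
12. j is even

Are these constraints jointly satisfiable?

Satisfiable

Take m = 3, n = 3, k = 2, j = 2. Then constraint 2: k + j = 4; constraint 5: n - k = 1, and every other listed constraint is also met.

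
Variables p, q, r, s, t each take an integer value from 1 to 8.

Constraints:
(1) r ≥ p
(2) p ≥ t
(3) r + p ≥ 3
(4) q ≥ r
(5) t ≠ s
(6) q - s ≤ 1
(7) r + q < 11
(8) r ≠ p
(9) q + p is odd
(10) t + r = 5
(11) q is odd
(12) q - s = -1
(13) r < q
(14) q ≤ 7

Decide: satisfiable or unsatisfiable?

Satisfiable

Take p = 2, q = 5, r = 3, s = 6, t = 2. Then constraint 3: r + p = 5; constraint 6: q - s = -1; constraint 7: r + q = 8, and every other listed constraint is also met.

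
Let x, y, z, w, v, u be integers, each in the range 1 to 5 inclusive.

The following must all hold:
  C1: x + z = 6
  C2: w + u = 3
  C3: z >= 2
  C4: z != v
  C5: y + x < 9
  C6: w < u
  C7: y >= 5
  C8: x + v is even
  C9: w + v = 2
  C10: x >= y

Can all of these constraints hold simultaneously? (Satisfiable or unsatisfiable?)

Unsatisfiable

From constraints 7 and 10: x ≥ y ≥ 5. From constraint 3: z ≥ 2. Hence x + z ≥ 7. But constraint 1 requires x + z = 6, and 6 < 7. Contradiction.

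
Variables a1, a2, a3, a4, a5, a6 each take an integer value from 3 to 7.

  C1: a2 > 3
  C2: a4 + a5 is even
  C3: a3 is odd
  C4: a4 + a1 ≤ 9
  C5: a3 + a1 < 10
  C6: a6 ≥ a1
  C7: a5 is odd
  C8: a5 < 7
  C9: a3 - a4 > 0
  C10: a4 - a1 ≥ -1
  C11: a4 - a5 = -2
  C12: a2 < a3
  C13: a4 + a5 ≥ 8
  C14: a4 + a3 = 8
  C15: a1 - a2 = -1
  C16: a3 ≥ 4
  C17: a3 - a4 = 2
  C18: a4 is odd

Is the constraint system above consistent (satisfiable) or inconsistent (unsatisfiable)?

Satisfiable

Setting (a1, a2, a3, a4, a5, a6) = (3, 4, 5, 3, 5, 4) satisfies everything: constraint 4: a4 + a1 = 6; constraint 5: a3 + a1 = 8; constraint 9: a3 - a4 = 2, and the others follow.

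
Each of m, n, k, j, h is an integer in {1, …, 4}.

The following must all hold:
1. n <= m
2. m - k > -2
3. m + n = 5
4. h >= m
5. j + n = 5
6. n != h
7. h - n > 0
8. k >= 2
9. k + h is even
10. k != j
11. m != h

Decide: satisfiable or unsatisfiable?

Try m = 3, n = 2, k = 4, j = 3, h = 4.
Check constraint 2: m - k = -1; constraint 3: m + n = 5. The remaining constraints are straightforward to verify.

Satisfiable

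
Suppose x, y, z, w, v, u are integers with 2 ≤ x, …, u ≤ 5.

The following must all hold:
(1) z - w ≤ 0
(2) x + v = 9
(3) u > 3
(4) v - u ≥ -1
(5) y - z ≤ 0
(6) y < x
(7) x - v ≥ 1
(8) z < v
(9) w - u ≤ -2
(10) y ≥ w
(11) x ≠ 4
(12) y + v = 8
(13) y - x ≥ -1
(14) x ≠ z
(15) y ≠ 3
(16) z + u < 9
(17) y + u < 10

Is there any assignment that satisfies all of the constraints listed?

Unsatisfiable

Constraints 1, 4, 5, 7, 9, and 13 give w − z ≥ 0, z − y ≥ 0, y − x ≥ -1, x − v ≥ 1, v − u ≥ -1, u − w ≥ 2.
Adding all 6 inequalities: the left sides telescope to 0, and the right sides sum to 0 + 0 + (-1) + 1 + (-1) + 2 = 1. So 0 ≥ 1, which is false.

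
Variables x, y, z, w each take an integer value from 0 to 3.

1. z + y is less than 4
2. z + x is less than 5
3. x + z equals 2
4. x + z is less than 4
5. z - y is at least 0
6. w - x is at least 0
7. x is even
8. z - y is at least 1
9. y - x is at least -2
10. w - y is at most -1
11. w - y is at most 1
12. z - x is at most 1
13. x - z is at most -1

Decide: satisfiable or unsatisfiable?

Unsatisfiable

Constraints 6, 8, 10, and 12 give y − w ≥ 1, w − x ≥ 0, x − z ≥ -1, z − y ≥ 1.
Adding all 4 inequalities: the left sides telescope to 0, and the right sides sum to 1 + 0 + (-1) + 1 = 1. So 0 ≥ 1, which is false.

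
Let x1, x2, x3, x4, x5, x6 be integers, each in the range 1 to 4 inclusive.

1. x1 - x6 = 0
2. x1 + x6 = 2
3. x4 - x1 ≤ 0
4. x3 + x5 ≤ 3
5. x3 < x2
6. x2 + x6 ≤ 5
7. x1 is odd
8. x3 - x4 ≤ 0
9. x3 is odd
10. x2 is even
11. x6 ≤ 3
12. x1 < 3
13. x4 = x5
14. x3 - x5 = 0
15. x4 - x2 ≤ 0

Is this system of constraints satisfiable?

The assignment x1 = 1, x2 = 4, x3 = 1, x4 = 1, x5 = 1, x6 = 1 works:
  constraint 1 holds since x1 - x6 = 0.
  constraint 2 holds since x1 + x6 = 2.
  constraint 3 holds since x4 - x1 = 0.
The rest check out directly.

Satisfiable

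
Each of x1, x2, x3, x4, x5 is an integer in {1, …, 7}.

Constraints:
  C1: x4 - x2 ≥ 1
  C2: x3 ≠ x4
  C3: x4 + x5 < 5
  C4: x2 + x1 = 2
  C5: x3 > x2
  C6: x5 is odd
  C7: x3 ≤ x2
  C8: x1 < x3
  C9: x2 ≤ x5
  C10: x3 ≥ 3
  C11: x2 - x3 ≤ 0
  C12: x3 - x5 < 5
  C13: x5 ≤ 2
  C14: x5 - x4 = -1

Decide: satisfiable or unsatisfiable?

From constraints 7 and 10: x2 ≥ x3 and x3 ≥ 3, so x2 ≥ 3. From constraints 9 and 13: x2 ≤ x5 and x5 ≤ 2, so x2 ≤ 2. But 2 < 3, so no value of x2 works.

Unsatisfiable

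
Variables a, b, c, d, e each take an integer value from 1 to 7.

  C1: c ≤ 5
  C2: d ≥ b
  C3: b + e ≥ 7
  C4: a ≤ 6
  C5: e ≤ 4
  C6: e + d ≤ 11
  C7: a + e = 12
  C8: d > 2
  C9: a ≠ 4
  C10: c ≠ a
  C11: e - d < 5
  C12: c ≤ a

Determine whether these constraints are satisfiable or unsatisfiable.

From constraint 4: a ≤ 6. From constraint 5: e ≤ 4. Hence a + e ≤ 10. But constraint 7 requires a + e = 12, and 12 > 10. Contradiction.

Unsatisfiable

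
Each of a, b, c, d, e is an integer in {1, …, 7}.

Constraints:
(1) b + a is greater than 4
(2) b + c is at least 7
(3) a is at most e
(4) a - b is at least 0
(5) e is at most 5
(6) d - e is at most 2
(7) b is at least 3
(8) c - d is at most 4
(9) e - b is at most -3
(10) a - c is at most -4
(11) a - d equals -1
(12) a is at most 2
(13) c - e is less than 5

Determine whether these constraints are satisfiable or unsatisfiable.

Constraints 4, 6, 8, 9, and 10 give e − d ≥ -2, d − c ≥ -4, c − a ≥ 4, a − b ≥ 0, b − e ≥ 3.
Adding all 5 inequalities: the left sides telescope to 0, and the right sides sum to (-2) + (-4) + 4 + 0 + 3 = 1. So 0 ≥ 1, which is false.

Unsatisfiable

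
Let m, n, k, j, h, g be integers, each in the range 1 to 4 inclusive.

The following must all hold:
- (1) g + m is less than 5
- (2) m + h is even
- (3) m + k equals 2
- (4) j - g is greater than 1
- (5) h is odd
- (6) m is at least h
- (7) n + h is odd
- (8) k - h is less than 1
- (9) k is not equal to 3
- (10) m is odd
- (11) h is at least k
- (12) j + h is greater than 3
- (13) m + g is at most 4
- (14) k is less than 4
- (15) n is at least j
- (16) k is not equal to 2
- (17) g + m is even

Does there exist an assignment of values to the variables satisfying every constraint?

Satisfiable

One satisfying assignment is m = 1, n = 4, k = 1, j = 4, h = 1, g = 1.
For the less obvious constraints — constraint 1: g + m = 2; constraint 3: m + k = 2 — and the others hold by inspection.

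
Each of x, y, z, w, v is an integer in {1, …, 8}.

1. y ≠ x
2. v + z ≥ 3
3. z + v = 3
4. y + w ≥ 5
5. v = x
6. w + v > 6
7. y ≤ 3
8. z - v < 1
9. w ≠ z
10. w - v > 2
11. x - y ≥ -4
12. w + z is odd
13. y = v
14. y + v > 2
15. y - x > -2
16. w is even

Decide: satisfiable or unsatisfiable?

Unsatisfiable

From constraints 5 and 13, y = v = x, so y = x. But constraint 1 says y ≠ x. Contradiction.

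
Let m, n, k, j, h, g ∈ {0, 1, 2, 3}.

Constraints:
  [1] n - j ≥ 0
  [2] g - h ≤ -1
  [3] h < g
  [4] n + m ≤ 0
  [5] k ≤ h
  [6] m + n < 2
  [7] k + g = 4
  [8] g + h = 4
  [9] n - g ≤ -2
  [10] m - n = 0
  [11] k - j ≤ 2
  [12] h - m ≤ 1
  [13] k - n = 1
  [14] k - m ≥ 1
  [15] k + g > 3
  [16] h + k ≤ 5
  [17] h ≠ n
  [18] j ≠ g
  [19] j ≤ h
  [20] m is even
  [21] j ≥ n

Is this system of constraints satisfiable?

Unsatisfiable

Constraints 1, 2, 9, 11, 12, and 14 give g − n ≥ 2, n − j ≥ 0, j − k ≥ -2, k − m ≥ 1, m − h ≥ -1, h − g ≥ 1.
Adding all 6 inequalities: the left sides telescope to 0, and the right sides sum to 2 + 0 + (-2) + 1 + (-1) + 1 = 1. So 0 ≥ 1, which is false.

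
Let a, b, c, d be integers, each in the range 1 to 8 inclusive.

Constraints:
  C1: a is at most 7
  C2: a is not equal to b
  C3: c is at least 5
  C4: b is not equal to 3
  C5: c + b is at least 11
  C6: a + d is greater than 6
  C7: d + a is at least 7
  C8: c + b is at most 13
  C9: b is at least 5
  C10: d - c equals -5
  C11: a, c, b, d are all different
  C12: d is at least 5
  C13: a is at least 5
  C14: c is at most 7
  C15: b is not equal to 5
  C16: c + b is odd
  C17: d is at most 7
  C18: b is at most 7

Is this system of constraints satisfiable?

Constraints 1, 3, 9, 12, 13, 14, 17, and 18 confine each of a, c, b, d to the 3 values {5, …, 7}.
Constraint 11 requires all 4 of them to be distinct, but only 3 values are available — impossible by the pigeonhole principle.

Unsatisfiable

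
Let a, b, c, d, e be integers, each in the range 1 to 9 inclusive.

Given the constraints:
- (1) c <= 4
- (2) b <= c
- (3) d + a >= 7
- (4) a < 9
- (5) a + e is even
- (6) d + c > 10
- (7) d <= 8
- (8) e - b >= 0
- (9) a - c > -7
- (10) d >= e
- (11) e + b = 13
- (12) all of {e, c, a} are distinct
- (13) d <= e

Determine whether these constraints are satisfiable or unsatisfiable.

Unsatisfiable

From constraints 7 and 10: e ≤ d ≤ 8. From constraints 1 and 2: b ≤ c ≤ 4. Hence e + b ≤ 12. But constraint 11 requires e + b = 13, and 13 > 12. Contradiction.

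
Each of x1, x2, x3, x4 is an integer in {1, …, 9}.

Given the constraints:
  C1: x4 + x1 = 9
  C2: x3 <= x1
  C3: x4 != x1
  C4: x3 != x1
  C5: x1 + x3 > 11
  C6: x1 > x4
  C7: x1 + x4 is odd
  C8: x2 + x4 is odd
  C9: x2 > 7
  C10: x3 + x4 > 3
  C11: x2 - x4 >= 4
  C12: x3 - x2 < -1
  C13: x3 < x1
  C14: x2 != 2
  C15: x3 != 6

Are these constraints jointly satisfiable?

The assignment x1 = 8, x2 = 8, x3 = 5, x4 = 1 works:
  constraint 1 holds since x4 + x1 = 9.
  constraint 5 holds since x1 + x3 = 13.
  constraint 10 holds since x3 + x4 = 6.
The rest check out directly.

Satisfiable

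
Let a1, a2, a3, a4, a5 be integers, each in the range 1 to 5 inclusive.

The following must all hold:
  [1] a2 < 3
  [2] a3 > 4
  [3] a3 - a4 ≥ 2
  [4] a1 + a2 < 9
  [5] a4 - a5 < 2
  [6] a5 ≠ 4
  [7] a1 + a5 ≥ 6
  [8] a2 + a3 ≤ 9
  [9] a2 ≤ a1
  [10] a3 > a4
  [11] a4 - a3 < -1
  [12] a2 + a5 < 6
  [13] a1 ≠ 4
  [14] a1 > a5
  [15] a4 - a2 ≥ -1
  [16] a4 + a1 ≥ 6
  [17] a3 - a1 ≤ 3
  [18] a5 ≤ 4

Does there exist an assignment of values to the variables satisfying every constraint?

Satisfiable

Setting (a1, a2, a3, a4, a5) = (5, 2, 5, 1, 1) satisfies everything: constraint 3: a3 - a4 = 4; constraint 4: a1 + a2 = 7, and the others follow.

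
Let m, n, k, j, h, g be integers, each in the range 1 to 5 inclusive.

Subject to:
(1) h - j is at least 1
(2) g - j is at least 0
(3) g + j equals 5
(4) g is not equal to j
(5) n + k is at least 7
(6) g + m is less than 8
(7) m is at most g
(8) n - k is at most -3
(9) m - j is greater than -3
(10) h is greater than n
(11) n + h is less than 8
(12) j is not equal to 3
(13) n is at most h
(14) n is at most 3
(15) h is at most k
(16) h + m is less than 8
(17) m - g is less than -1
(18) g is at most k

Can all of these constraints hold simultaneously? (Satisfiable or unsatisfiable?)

Satisfiable

The assignment m = 1, n = 2, k = 5, j = 1, h = 5, g = 4 works:
  constraint 1 holds since h - j = 4.
  constraint 2 holds since g - j = 3.
The rest check out directly.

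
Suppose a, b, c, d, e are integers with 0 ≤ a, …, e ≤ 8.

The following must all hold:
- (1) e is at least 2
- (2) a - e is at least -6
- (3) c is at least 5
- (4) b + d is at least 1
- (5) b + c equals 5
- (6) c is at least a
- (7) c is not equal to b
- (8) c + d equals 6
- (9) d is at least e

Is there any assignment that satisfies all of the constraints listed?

From constraint 3: c ≥ 5. From constraints 1 and 9: d ≥ e ≥ 2. Hence c + d ≥ 7. But constraint 8 requires c + d = 6, and 6 < 7. Contradiction.

Unsatisfiable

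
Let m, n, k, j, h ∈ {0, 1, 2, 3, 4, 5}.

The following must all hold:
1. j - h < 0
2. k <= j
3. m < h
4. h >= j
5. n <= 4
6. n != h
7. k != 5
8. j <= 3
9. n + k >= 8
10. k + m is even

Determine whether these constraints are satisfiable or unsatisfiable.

Unsatisfiable

From constraint 5: n ≤ 4. From constraints 2 and 8: k ≤ j ≤ 3. Hence n + k ≤ 7. But constraint 9 requires n + k ≥ 8, and 8 > 7. Contradiction.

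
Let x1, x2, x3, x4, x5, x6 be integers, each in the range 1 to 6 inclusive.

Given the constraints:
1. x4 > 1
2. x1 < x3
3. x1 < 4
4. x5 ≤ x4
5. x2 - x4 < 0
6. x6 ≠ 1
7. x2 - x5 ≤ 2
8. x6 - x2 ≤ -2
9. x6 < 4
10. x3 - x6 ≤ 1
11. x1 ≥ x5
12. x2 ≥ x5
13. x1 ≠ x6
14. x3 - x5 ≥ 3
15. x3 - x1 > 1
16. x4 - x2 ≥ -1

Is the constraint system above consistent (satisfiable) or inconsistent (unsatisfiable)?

Unsatisfiable

Constraints 7, 8, 10, and 14 give x3 − x5 ≥ 3, x5 − x2 ≥ -2, x2 − x6 ≥ 2, x6 − x3 ≥ -1.
Adding all 4 inequalities: the left sides telescope to 0, and the right sides sum to 3 + (-2) + 2 + (-1) = 2. So 0 ≥ 2, which is false.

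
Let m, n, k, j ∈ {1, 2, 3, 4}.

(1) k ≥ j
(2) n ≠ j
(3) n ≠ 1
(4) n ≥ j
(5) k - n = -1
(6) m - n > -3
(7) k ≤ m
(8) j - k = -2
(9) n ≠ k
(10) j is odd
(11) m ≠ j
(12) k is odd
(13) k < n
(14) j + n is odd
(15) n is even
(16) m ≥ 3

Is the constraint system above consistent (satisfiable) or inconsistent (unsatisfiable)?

Try m = 3, n = 4, k = 3, j = 1.
Check constraint 5: k - n = -1; constraint 6: m - n = -1; constraint 8: j - k = -2. The remaining constraints are straightforward to verify.

Satisfiable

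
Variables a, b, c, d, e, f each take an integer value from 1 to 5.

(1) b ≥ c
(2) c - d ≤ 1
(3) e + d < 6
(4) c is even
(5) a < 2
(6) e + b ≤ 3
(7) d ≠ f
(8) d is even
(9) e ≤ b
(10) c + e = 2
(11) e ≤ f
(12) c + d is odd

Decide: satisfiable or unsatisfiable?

Unsatisfiable

Constraint 4 makes c even and constraint 8 makes d even, so c + d must be even. Constraint 12 says c + d is odd — contradiction.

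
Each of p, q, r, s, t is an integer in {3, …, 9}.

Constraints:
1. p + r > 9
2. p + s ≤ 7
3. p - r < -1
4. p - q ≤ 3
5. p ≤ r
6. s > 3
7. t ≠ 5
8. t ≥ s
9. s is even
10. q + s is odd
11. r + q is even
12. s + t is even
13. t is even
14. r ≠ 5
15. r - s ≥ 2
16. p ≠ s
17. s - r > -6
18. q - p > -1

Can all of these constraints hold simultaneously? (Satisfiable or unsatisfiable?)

Satisfiable

Take p = 3, q = 3, r = 7, s = 4, t = 4. Then constraint 1: p + r = 10; constraint 2: p + s = 7, and every other listed constraint is also met.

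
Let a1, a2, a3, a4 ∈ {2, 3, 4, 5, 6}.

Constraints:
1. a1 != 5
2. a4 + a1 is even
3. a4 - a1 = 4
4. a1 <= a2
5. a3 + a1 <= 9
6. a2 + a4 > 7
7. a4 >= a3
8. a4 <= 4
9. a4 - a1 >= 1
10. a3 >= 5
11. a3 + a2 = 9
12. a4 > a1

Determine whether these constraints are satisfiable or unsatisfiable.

From constraints 7 and 10: a4 ≥ a3 and a3 ≥ 5, so a4 ≥ 5. From constraint 8: a4 ≤ 4. But 4 < 5, so no value of a4 works.

Unsatisfiable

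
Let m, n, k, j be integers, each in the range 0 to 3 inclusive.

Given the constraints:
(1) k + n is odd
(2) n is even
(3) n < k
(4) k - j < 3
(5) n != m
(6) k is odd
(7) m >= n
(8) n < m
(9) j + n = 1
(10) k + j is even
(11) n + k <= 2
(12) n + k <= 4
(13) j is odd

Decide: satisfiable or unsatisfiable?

Satisfiable

The assignment m = 1, n = 0, k = 1, j = 1 works:
  constraint 4 holds since k - j = 0.
  constraint 9 holds since j + n = 1.
The rest check out directly.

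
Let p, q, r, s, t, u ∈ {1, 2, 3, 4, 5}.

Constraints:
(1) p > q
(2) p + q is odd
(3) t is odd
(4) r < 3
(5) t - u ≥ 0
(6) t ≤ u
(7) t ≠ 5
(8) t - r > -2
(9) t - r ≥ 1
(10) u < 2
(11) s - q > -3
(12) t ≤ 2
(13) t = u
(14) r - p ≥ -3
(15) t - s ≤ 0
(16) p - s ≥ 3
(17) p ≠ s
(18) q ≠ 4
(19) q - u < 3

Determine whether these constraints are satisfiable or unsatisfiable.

Unsatisfiable

Constraints 9, 14, 15, and 16 give p − s ≥ 3, s − t ≥ 0, t − r ≥ 1, r − p ≥ -3.
Adding all 4 inequalities: the left sides telescope to 0, and the right sides sum to 3 + 0 + 1 + (-3) = 1. So 0 ≥ 1, which is false.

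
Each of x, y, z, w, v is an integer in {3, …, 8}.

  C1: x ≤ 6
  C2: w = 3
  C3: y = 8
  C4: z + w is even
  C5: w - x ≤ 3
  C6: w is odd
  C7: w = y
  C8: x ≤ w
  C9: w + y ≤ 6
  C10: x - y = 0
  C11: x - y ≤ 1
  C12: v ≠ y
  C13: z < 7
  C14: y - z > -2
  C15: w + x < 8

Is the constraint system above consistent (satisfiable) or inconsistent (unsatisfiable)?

Constraint 2 fixes w = 3 and constraint 3 fixes y = 8, but constraint 7 requires w = y. Since 3 ≠ 8, contradiction.

Unsatisfiable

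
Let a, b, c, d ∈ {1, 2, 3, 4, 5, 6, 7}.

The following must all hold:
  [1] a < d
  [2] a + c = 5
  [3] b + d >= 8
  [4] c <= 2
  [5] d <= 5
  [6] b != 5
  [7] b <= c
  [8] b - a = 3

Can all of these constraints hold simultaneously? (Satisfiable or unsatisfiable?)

From constraints 4 and 7: b ≤ c ≤ 2. From constraint 5: d ≤ 5. Hence b + d ≤ 7. But constraint 3 requires b + d ≥ 8, and 8 > 7. Contradiction.

Unsatisfiable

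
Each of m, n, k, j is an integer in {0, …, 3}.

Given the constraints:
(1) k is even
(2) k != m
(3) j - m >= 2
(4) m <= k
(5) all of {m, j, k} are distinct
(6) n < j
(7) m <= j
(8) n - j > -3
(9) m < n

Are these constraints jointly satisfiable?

Take m = 1, n = 2, k = 2, j = 3. Then constraint 3: j - m = 2; constraint 5: values 1, 3, 2 are distinct; constraint 8: n - j = -1, and every other listed constraint is also met.

Satisfiable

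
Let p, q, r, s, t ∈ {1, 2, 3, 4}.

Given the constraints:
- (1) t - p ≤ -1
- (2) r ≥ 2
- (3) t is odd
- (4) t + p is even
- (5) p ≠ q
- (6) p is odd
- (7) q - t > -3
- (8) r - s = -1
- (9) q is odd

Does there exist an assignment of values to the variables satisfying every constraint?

Take p = 3, q = 1, r = 3, s = 4, t = 1. Then constraint 1: t - p = -2; constraint 7: q - t = 0; constraint 8: r - s = -1, and every other listed constraint is also met.

Satisfiable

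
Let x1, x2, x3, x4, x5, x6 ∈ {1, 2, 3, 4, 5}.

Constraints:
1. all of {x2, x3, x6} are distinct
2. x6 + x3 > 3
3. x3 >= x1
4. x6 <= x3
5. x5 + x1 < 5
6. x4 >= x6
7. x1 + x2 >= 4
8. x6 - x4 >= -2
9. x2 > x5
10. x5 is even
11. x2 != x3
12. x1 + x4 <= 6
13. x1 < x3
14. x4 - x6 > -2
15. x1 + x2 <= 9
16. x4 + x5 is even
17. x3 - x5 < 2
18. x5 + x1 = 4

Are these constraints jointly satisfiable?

The assignment x1 = 2, x2 = 5, x3 = 3, x4 = 2, x5 = 2, x6 = 2 works:
  constraint 2 holds since x6 + x3 = 5.
  constraint 5 holds since x5 + x1 = 4.
  constraint 7 holds since x1 + x2 = 7.
The rest check out directly.

Satisfiable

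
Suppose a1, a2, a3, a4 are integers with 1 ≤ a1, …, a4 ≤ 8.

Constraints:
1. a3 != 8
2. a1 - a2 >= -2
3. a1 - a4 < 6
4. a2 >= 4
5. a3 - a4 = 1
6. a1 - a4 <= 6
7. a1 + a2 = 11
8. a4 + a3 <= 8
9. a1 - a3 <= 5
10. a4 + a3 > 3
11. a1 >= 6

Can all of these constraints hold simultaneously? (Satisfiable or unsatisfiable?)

Satisfiable

The assignment a1 = 6, a2 = 5, a3 = 3, a4 = 2 works:
  constraint 2 holds since a1 - a2 = 1.
  constraint 3 holds since a1 - a4 = 4.
The rest check out directly.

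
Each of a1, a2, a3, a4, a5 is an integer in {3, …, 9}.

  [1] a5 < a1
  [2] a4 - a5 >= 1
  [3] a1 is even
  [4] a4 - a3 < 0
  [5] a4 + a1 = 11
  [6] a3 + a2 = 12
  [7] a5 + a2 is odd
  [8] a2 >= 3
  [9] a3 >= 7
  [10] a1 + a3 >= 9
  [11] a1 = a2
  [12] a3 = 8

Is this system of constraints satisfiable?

Satisfiable

One satisfying assignment is a1 = 4, a2 = 4, a3 = 8, a4 = 7, a5 = 3.
For the less obvious constraints — constraint 2: a4 - a5 = 4; constraint 4: a4 - a3 = -1 — and the others hold by inspection.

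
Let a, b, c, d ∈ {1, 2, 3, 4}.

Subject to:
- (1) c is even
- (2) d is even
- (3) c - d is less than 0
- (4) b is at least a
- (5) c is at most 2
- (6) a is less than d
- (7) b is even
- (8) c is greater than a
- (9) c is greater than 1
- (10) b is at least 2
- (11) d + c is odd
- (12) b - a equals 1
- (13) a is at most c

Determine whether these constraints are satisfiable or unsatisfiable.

Unsatisfiable

Constraint 2 makes d even and constraint 1 makes c even, so d + c must be even. Constraint 11 says d + c is odd — contradiction.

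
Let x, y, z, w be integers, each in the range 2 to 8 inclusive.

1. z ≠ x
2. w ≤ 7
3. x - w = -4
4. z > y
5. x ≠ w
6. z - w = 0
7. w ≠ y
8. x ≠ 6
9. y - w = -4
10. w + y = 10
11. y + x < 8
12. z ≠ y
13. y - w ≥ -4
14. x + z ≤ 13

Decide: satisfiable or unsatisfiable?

Setting (x, y, z, w) = (3, 3, 7, 7) satisfies everything: constraint 3: x - w = -4; constraint 6: z - w = 0, and the others follow.

Satisfiable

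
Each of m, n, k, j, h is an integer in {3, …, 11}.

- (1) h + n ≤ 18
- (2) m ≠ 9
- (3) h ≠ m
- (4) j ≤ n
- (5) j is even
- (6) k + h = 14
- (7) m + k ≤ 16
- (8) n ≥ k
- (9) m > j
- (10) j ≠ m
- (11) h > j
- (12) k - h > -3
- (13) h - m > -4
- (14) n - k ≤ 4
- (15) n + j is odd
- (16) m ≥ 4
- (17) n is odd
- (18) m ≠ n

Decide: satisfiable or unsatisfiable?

Satisfiable

One satisfying assignment is m = 8, n = 9, k = 7, j = 4, h = 7.
For the less obvious constraints — constraint 1: h + n = 16; constraint 6: k + h = 14 — and the others hold by inspection.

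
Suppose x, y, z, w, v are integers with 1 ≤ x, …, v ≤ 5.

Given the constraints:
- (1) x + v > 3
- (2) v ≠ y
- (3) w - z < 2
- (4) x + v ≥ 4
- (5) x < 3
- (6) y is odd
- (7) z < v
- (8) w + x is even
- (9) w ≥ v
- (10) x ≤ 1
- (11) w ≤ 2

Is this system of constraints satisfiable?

Unsatisfiable

From constraint 10: x ≤ 1. From constraints 9 and 11: v ≤ w ≤ 2. Hence x + v ≤ 3. But constraint 4 requires x + v ≥ 4, and 4 > 3. Contradiction.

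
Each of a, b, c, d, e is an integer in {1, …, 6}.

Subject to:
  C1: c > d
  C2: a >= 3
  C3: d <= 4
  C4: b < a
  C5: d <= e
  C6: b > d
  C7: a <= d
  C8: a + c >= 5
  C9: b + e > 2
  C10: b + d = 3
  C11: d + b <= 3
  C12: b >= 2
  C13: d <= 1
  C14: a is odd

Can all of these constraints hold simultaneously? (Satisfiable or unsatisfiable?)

From constraints 2 and 7: d ≥ a ≥ 3. From constraint 12: b ≥ 2. Hence d + b ≥ 5. But constraint 11 requires d + b ≤ 3, and 3 < 5. Contradiction.

Unsatisfiable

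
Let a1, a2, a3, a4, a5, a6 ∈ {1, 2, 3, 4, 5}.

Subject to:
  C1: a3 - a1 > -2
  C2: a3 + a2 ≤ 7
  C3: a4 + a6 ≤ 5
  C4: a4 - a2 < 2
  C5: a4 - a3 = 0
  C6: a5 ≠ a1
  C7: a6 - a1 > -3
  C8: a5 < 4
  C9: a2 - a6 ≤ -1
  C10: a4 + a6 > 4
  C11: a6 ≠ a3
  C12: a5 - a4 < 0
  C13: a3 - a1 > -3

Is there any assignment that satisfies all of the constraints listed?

One satisfying assignment is a1 = 3, a2 = 2, a3 = 2, a4 = 2, a5 = 1, a6 = 3.
For the less obvious constraints — constraint 1: a3 - a1 = -1; constraint 2: a3 + a2 = 4; constraint 3: a4 + a6 = 5 — and the others hold by inspection.

Satisfiable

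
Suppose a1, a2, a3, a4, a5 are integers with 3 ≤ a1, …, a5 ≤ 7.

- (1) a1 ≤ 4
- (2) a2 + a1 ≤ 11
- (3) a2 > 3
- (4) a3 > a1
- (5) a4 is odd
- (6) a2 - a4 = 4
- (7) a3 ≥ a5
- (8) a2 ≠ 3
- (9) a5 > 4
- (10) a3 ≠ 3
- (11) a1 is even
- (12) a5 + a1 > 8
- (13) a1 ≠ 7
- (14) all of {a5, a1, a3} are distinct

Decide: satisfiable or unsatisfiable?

One satisfying assignment is a1 = 4, a2 = 7, a3 = 7, a4 = 3, a5 = 6.
For the less obvious constraints — constraint 2: a2 + a1 = 11; constraint 6: a2 - a4 = 4; constraint 12: a5 + a1 = 10 — and the others hold by inspection.

Satisfiable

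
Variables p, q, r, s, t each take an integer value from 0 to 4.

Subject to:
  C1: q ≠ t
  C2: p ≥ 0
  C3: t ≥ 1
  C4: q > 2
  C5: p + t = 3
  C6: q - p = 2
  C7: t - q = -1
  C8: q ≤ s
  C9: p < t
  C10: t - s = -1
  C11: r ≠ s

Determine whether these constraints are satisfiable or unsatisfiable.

Satisfiable

One satisfying assignment is p = 1, q = 3, r = 1, s = 3, t = 2.
For the less obvious constraints — constraint 5: p + t = 3; constraint 6: q - p = 2; constraint 7: t - q = -1 — and the others hold by inspection.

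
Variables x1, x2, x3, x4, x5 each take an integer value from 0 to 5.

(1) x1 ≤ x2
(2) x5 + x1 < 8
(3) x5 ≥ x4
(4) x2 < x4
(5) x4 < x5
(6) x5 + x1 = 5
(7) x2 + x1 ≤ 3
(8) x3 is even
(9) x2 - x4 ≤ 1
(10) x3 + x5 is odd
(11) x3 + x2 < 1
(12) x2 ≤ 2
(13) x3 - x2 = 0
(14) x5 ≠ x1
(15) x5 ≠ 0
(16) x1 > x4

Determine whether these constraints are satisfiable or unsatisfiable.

Constraints 1, 4, and 16 give x2 < x4, x4 < x1, x1 ≤ x2. Chaining: x2 < x4 < x1 ≤ x2, which forces x2 < x2 — impossible.

Unsatisfiable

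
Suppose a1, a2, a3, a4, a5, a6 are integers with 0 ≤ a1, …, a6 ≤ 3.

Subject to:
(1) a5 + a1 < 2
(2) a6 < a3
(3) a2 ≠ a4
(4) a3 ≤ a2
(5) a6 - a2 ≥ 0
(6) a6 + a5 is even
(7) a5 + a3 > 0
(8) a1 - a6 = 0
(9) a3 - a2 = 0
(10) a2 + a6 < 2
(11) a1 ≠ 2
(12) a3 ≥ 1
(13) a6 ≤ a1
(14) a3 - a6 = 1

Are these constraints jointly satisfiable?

Constraints 2, 4, and 5 give a3 ≤ a2, a2 ≤ a6, a6 < a3. Chaining: a3 ≤ a2 ≤ a6 < a3, which forces a3 < a3 — impossible.

Unsatisfiable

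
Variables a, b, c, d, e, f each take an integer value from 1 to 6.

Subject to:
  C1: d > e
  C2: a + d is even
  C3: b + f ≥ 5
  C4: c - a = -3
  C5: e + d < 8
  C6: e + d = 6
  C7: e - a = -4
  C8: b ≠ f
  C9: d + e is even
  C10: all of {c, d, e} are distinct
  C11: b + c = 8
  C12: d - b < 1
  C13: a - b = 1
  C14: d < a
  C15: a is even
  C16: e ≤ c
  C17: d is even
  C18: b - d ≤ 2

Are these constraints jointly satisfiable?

One satisfying assignment is a = 6, b = 5, c = 3, d = 4, e = 2, f = 2.
For the less obvious constraints — constraint 3: b + f = 7; constraint 4: c - a = -3 — and the others hold by inspection.

Satisfiable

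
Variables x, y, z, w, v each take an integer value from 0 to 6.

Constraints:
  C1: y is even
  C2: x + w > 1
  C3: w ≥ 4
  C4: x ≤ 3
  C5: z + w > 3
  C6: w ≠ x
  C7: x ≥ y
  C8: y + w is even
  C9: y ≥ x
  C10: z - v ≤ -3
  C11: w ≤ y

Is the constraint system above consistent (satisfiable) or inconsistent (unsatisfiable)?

From constraints 3 and 11: y ≥ w and w ≥ 4, so y ≥ 4. From constraints 4 and 7: y ≤ x and x ≤ 3, so y ≤ 3. But 3 < 4, so no value of y works.

Unsatisfiable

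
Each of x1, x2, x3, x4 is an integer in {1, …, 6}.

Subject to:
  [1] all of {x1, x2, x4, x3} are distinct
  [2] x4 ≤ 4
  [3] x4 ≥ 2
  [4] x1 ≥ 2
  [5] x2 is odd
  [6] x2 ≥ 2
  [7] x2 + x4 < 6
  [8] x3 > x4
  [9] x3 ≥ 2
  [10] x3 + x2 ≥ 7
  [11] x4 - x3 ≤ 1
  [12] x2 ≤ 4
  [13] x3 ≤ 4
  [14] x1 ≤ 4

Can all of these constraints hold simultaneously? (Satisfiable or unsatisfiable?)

Unsatisfiable

Constraints 2, 3, 4, 6, 9, 12, 13, and 14 confine each of x1, x2, x4, x3 to the 3 values {2, …, 4}.
Constraint 1 requires all 4 of them to be distinct, but only 3 values are available — impossible by the pigeonhole principle.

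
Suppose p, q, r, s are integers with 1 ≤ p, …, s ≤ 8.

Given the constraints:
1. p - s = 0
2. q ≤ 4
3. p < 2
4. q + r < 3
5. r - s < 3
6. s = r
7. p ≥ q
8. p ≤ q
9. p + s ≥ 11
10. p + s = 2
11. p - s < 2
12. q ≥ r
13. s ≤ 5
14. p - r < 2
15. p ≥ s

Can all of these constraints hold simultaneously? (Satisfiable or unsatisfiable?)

From constraints 2 and 8: p ≤ q ≤ 4. From constraint 13: s ≤ 5. Hence p + s ≤ 9. But constraint 9 requires p + s ≥ 11, and 11 > 9. Contradiction.

Unsatisfiable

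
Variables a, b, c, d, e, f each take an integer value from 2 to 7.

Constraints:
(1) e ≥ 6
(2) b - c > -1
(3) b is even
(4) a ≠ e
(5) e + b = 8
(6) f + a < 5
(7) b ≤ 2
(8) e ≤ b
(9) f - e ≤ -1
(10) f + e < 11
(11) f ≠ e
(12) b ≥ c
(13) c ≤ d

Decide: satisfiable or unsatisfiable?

Unsatisfiable

From constraints 1 and 8: b ≥ e and e ≥ 6, so b ≥ 6. From constraint 7: b ≤ 2. But 2 < 6, so no value of b works.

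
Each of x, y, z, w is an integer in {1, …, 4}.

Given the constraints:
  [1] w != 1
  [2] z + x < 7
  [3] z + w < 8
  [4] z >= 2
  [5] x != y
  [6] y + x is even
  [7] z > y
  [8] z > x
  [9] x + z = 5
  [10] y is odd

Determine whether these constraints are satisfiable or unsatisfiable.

Satisfiable

One satisfying assignment is x = 1, y = 3, z = 4, w = 3.
For the less obvious constraints — constraint 2: z + x = 5; constraint 3: z + w = 7; constraint 9: x + z = 5 — and the others hold by inspection.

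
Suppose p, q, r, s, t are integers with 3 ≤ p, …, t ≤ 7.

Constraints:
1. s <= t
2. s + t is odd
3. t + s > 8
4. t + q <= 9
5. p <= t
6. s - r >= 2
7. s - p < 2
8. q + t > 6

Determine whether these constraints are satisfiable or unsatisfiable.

The assignment p = 6, q = 3, r = 3, s = 5, t = 6 works:
  constraint 3 holds since t + s = 11.
  constraint 4 holds since t + q = 9.
The rest check out directly.

Satisfiable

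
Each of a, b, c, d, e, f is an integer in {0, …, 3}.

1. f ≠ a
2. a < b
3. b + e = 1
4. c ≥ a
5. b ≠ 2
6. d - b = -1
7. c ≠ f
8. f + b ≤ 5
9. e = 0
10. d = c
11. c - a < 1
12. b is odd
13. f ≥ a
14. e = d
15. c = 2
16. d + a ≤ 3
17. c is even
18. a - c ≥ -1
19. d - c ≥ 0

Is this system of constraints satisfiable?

Constraint 9 fixes e = 0 and constraint 15 fixes c = 2. Constraints 10 and 14 give e = d = c, so e = c. But 0 ≠ 2 — contradiction.

Unsatisfiable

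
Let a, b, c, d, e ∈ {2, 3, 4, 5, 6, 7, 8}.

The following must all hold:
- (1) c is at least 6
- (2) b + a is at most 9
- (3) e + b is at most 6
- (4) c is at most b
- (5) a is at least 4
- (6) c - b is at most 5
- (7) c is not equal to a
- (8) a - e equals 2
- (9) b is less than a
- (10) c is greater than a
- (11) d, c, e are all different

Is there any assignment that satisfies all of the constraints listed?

From constraints 1 and 4: b ≥ c ≥ 6. From constraint 5: a ≥ 4. Hence b + a ≥ 10. But constraint 2 requires b + a ≤ 9, and 9 < 10. Contradiction.

Unsatisfiable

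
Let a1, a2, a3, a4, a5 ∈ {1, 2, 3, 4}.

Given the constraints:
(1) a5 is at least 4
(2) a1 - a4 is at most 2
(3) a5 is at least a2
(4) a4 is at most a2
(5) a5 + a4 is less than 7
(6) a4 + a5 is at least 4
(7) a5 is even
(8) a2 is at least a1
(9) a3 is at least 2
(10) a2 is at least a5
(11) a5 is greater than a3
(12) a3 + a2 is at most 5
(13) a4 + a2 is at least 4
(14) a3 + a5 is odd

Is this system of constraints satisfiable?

Unsatisfiable

From constraint 9: a3 ≥ 2. From constraints 1 and 10: a2 ≥ a5 ≥ 4. Hence a3 + a2 ≥ 6. But constraint 12 requires a3 + a2 ≤ 5, and 5 < 6. Contradiction.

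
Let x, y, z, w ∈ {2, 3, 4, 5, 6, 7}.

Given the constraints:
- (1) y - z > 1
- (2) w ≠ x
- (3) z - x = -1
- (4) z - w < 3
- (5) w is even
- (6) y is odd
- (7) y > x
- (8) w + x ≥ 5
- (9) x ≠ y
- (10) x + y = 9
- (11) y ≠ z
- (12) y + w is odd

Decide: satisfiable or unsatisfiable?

Try x = 4, y = 5, z = 3, w = 2.
Check constraint 1: y - z = 2; constraint 3: z - x = -1. The remaining constraints are straightforward to verify.

Satisfiable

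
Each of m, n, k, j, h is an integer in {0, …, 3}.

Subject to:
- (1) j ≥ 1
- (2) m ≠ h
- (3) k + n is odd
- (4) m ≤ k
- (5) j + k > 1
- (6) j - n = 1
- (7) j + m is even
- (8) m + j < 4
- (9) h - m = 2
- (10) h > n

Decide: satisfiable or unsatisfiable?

Satisfiable

One satisfying assignment is m = 1, n = 0, k = 1, j = 1, h = 3.
For the less obvious constraints — constraint 5: j + k = 2; constraint 6: j - n = 1; constraint 8: m + j = 2 — and the others hold by inspection.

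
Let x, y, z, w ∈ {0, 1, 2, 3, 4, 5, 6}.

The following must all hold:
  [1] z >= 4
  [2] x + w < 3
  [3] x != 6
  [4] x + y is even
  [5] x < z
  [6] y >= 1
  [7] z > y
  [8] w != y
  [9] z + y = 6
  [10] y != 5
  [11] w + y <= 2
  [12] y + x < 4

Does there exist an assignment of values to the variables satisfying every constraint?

Take x = 0, y = 2, z = 4, w = 0. Then constraint 2: x + w = 0; constraint 9: z + y = 6, and every other listed constraint is also met.

Satisfiable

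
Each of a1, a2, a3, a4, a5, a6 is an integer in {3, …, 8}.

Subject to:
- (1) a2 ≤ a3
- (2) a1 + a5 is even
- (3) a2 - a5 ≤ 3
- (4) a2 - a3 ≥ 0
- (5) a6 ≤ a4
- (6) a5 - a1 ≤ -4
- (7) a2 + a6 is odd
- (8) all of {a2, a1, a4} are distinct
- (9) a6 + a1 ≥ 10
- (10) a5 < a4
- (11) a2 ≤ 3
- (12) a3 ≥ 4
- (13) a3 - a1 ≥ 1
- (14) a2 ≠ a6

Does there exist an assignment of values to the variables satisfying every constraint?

Unsatisfiable

Constraints 3, 4, 6, and 13 give a1 − a5 ≥ 4, a5 − a2 ≥ -3, a2 − a3 ≥ 0, a3 − a1 ≥ 1.
Adding all 4 inequalities: the left sides telescope to 0, and the right sides sum to 4 + (-3) + 0 + 1 = 2. So 0 ≥ 2, which is false.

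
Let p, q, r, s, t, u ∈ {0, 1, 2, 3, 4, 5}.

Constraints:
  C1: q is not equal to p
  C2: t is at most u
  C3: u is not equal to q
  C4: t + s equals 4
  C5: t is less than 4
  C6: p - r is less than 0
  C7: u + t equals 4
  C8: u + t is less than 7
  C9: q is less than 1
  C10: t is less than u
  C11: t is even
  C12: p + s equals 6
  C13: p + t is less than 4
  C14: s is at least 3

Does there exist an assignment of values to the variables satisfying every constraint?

Satisfiable

Setting (p, q, r, s, t, u) = (2, 0, 4, 4, 0, 4) satisfies everything: constraint 4: t + s = 4; constraint 6: p - r = -2; constraint 7: u + t = 4, and the others follow.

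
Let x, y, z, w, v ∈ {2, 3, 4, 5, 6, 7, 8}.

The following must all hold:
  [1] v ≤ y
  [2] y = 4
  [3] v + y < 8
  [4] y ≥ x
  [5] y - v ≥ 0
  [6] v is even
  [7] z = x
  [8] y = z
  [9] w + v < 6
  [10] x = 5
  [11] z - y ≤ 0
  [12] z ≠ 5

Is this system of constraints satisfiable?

Unsatisfiable

Constraint 2 fixes y = 4 and constraint 10 fixes x = 5. Constraints 7 and 8 give y = z = x, so y = x. But 4 ≠ 5 — contradiction.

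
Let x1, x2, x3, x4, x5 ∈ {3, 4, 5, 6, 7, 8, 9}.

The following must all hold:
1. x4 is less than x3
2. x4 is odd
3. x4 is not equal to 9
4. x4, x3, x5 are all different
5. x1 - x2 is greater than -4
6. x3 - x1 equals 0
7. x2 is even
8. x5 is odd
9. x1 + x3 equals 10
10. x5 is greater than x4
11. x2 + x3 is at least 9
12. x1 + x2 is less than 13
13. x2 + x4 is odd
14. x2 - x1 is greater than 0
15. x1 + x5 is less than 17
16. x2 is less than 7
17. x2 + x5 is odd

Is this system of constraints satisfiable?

Take x1 = 5, x2 = 6, x3 = 5, x4 = 3, x5 = 9. Then constraint 5: x1 - x2 = -1; constraint 6: x3 - x1 = 0, and every other listed constraint is also met.

Satisfiable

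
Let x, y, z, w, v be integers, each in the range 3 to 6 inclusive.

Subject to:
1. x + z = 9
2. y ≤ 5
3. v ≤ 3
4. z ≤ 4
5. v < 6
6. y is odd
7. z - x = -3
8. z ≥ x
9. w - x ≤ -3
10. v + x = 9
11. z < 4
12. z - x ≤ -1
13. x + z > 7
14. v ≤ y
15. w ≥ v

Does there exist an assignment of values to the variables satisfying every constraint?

From constraint 3: v ≤ 3. From constraints 4 and 8: x ≤ z ≤ 4. Hence v + x ≤ 7. But constraint 10 requires v + x = 9, and 9 > 7. Contradiction.

Unsatisfiable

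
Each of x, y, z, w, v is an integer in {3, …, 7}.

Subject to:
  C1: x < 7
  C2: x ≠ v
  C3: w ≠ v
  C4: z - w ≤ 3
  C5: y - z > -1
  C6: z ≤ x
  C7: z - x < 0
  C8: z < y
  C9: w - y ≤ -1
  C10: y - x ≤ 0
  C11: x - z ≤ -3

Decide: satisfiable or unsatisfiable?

Constraints 4, 9, 10, and 11 give y − w ≥ 1, w − z ≥ -3, z − x ≥ 3, x − y ≥ 0.
Adding all 4 inequalities: the left sides telescope to 0, and the right sides sum to 1 + (-3) + 3 + 0 = 1. So 0 ≥ 1, which is false.

Unsatisfiable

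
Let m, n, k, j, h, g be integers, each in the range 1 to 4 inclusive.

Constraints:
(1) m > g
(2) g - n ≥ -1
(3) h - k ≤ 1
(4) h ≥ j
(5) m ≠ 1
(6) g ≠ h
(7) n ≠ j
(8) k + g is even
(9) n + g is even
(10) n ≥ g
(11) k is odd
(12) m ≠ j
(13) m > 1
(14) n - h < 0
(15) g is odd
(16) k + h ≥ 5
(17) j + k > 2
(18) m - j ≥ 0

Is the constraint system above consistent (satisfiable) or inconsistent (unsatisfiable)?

One satisfying assignment is m = 4, n = 1, k = 3, j = 2, h = 2, g = 1.
For the less obvious constraints — constraint 2: g - n = 0; constraint 3: h - k = -1 — and the others hold by inspection.

Satisfiable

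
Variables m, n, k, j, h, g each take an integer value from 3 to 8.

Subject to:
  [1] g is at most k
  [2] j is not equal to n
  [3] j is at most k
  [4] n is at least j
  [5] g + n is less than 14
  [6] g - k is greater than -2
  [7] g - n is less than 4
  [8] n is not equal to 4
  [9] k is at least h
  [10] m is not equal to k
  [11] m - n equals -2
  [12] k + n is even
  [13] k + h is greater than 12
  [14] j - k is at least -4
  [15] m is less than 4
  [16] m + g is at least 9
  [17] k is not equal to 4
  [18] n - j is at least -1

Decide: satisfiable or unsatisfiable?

Take m = 3, n = 5, k = 7, j = 3, h = 6, g = 7. Then constraint 5: g + n = 12; constraint 6: g - k = 0, and every other listed constraint is also met.

Satisfiable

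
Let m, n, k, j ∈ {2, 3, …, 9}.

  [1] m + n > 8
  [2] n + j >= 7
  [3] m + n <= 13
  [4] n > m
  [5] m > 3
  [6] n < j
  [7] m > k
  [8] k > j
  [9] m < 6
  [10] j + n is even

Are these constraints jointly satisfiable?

Constraints 4, 6, 7, and 8 give k < m, m < n, n < j, j < k. Chaining: k < m < n < j < k, which forces k < k — impossible.

Unsatisfiable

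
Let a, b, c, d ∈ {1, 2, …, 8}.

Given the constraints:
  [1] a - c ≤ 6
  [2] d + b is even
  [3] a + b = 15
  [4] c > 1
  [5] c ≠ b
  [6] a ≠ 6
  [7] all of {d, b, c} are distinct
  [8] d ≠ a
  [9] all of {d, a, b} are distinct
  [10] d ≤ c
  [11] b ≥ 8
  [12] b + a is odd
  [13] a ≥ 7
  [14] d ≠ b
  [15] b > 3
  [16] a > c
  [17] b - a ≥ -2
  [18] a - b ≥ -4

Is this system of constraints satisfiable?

Try a = 7, b = 8, c = 3, d = 2.
Check constraint 1: a - c = 4; constraint 3: a + b = 15. The remaining constraints are straightforward to verify.

Satisfiable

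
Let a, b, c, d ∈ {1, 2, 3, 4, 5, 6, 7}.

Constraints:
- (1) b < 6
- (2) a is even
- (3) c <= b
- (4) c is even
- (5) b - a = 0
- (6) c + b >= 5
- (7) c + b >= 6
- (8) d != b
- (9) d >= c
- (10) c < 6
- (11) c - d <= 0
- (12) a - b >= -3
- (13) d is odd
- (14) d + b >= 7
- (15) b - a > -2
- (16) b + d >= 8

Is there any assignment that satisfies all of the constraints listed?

Setting (a, b, c, d) = (4, 4, 4, 5) satisfies everything: constraint 5: b - a = 0; constraint 6: c + b = 8; constraint 7: c + b = 8, and the others follow.

Satisfiable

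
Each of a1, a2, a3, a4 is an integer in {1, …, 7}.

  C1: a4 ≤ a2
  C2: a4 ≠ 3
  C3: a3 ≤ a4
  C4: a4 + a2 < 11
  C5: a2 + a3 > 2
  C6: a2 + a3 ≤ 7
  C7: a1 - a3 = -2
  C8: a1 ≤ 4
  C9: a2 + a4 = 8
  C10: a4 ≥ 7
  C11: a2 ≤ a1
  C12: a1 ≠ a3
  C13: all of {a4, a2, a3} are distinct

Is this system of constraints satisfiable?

Unsatisfiable

From constraints 1 and 10: a2 ≥ a4 and a4 ≥ 7, so a2 ≥ 7. From constraints 8 and 11: a2 ≤ a1 and a1 ≤ 4, so a2 ≤ 4. But 4 < 7, so no value of a2 works.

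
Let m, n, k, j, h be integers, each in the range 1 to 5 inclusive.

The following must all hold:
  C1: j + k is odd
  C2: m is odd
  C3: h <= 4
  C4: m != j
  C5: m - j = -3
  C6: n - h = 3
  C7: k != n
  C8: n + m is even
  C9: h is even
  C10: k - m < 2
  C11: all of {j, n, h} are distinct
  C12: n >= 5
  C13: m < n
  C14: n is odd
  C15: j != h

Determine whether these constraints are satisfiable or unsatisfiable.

Satisfiable

The assignment m = 1, n = 5, k = 1, j = 4, h = 2 works:
  constraint 5 holds since m - j = -3.
  constraint 6 holds since n - h = 3.
The rest check out directly.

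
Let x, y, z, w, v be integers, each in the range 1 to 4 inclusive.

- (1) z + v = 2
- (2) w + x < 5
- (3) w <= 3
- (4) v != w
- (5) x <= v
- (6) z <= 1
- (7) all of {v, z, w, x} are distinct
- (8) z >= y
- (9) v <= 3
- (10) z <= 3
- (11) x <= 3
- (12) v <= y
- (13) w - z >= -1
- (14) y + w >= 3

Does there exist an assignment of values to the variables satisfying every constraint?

Constraints 3, 9, 10, and 11 confine each of v, z, w, x to the 3 values {1, …, 3} (the domain already gives each ≥ 1).
Constraint 7 requires all 4 of them to be distinct, but only 3 values are available — impossible by the pigeonhole principle.

Unsatisfiable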